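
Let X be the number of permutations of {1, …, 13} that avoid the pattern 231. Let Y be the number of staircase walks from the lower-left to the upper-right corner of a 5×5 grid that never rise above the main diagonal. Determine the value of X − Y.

742858

For any fixed pattern of length 3, the pattern-avoiding permutations of [13] number C_13. So X = C_13 = 742900.
Sub-diagonal monotone paths from (0,0) to (5,5) biject with Dyck paths of semilength 5, giving C_5. So Y = C_5 = 42.
X − Y = 742900 − 42 = 742858.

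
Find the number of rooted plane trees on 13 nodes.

208012

A rooted plane tree on 13 nodes has 12 edges, and such trees are counted by C_12.
C_12 = C(24,12)/13 = 2704156/13 = 208012.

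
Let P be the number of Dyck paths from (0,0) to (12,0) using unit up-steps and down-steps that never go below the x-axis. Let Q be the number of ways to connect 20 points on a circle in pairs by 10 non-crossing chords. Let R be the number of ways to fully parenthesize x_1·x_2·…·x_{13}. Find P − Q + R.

191348

A Dyck path with 6 up-steps and 6 down-steps has semilength 6, so there are C_6 of them. So P = C_6 = 132.
Non-crossing perfect matchings of 2n points on a circle are counted by C_n; with 20 points, n = 10. So Q = C_10 = 16796.
Ways to associate a product of 13 factors correspond to binary trees on 13 leaves, so the count is C_12. So R = C_12 = 208012.
P − Q + R = 132 − 16796 + 208012 = 191348.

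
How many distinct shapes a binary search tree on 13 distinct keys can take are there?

742900

Binary trees (left/right distinguished) on n nodes are counted by C_n; here n = 13.
C_13 = 742900.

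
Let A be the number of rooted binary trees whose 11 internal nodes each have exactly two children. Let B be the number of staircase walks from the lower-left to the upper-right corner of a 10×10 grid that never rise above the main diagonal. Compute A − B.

The number of full binary trees on 11 internal nodes is the Catalan number C_11. So A = C_11 = 58786.
Monotone paths in an n×n grid that stay weakly below the diagonal are counted by C_n; here n = 10. So B = C_10 = 16796.
A − B = 58786 − 16796 = 41990.

41990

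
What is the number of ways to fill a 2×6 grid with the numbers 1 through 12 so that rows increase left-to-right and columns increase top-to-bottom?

Standard Young tableaux of shape 2×n are counted by C_n; here n = 6.
C_6 = C_5 · 2(2·5+1)/(5+2) = 42 · 22/7 = 132.

132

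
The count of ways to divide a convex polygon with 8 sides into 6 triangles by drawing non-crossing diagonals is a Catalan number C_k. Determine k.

6

Triangulations of a convex m-gon are counted by C_{m−2}; with m = 8 this is C_6.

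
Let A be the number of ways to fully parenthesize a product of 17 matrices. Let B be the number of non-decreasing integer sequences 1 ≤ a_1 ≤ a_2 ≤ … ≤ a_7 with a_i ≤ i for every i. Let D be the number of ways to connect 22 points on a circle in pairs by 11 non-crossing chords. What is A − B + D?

Ways to associate a product of 17 factors correspond to binary trees on 17 leaves, so the count is C_16. So A = C_16 = 35357670.
Weakly increasing sequences with a_i ≤ i biject with Dyck paths of semilength 7, so there are C_7. So B = C_7 = 429.
Pairing 22 circle points by 11 non-crossing chords gives C_11 matchings. So D = C_11 = 58786.
A − B + D = 35357670 − 429 + 58786 = 35416027.

35416027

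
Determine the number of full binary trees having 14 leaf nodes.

742900

Full binary trees with 14 leaves have 14−1 = 13 internal nodes, so there are C_13 of them.
C_13 = C(26,13)/14 = 10400600/14 = 742900.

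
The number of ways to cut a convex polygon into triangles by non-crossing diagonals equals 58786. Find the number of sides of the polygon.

Triangulations of a convex m-gon are counted by C_{m−2}; 58786 = C_11.
So m − 2 = 11, giving m = 13 sides.

13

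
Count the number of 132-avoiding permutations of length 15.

Permutations of [n] avoiding any single length-3 pattern are counted by C_n; here n = 15.
C_15 = 9694845.

9694845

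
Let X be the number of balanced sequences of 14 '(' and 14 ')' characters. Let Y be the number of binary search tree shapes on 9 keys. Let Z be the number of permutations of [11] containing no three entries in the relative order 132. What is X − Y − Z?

With 14 pairs the number of balanced bracket strings is the Catalan number C_14. So X = C_14 = 2674440.
There are C_n binary search tree shapes on n keys; with n = 9 that is C_9. So Y = C_9 = 4862.
Permutations of [n] avoiding any single length-3 pattern are counted by C_n; here n = 11. So Z = C_11 = 58786.
X − Y − Z = 2674440 − 4862 − 58786 = 2610792.

2610792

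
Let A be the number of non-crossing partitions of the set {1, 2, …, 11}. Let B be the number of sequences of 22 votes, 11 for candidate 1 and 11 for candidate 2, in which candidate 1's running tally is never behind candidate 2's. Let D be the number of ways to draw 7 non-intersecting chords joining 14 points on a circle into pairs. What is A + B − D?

The non-crossing partitions of [11] form a lattice of size C_11. So A = C_11 = 58786.
Ballot sequences with n votes each where one side never trails are Dyck words, counted by C_n; here n = 11. So B = C_11 = 58786.
Pairing 14 circle points by 7 non-crossing chords gives C_7 matchings. So D = C_7 = 429.
A + B − D = 58786 + 58786 − 429 = 117143.

117143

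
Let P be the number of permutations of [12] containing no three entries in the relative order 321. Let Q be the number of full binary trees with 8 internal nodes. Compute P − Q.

For any fixed pattern of length 3, the pattern-avoiding permutations of [12] number C_12. So P = C_12 = 208012.
The number of full binary trees on 8 internal nodes is the Catalan number C_8. So Q = C_8 = 1430.
P − Q = 208012 − 1430 = 206582.

206582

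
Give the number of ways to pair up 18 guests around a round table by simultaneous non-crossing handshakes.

Non-crossing handshake pairings of 2n people are counted by C_n; 18 people gives n = 9.
C_9 = C_8 · 2(2·8+1)/(8+2) = 1430 · 34/10 = 4862.

4862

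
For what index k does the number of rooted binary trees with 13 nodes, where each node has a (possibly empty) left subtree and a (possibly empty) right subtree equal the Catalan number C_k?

Rooted binary trees with 13 nodes (each child slot possibly empty) number C_13.

13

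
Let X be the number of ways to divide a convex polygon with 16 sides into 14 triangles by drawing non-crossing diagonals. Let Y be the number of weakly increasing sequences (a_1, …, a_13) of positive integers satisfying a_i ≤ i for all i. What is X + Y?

3417340

Triangulations of a convex m-gon are counted by C_{m−2}; with m = 16 this is C_14. So X = C_14 = 2674440.
Weakly increasing sequences with a_i ≤ i biject with Dyck paths of semilength 13, so there are C_13. So Y = C_13 = 742900.
X + Y = 2674440 + 742900 = 3417340.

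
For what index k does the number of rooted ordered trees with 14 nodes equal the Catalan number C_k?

13

A rooted plane tree on 14 nodes has 13 edges, and such trees are counted by C_13.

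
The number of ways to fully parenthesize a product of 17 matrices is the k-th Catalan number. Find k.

16

Parenthesizations of m factors correspond to full binary trees with m leaves, counted by C_{m−1}; m = 17 gives C_16.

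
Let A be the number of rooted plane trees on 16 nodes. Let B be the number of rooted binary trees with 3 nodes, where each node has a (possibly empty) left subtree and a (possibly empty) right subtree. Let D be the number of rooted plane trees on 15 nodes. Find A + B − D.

A rooted plane tree on 16 nodes has 15 edges, and such trees are counted by C_15. So A = C_15 = 9694845.
Binary trees (left/right distinguished) on n nodes are counted by C_n; here n = 3. So B = C_3 = 5.
Rooted ordered (plane) trees on m nodes have m−1 edges and are counted by C_{m−1}; m = 15 gives C_14. So D = C_14 = 2674440.
A + B − D = 9694845 + 5 − 2674440 = 7020410.

7020410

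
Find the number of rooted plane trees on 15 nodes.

A rooted plane tree on 15 nodes has 14 edges, and such trees are counted by C_14.
C_14 = C_13 · 2(2·13+1)/(13+2) = 742900 · 54/15 = 2674440.

2674440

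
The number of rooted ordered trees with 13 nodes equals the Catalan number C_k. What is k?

12

Rooted ordered (plane) trees on m nodes have m−1 edges and are counted by C_{m−1}; m = 13 gives C_12.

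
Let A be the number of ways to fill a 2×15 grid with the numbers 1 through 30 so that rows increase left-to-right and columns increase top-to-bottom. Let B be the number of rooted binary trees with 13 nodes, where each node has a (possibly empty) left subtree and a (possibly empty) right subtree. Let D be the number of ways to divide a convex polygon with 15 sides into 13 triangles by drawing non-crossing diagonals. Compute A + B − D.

Standard Young tableaux of shape 2×n are counted by C_n; here n = 15. So A = C_15 = 9694845.
There are C_n binary search tree shapes on n keys; with n = 13 that is C_13. So B = C_13 = 742900.
The number of triangulations of a 15-gon is the Catalan number C_13 (index = sides − 2). So D = C_13 = 742900.
A + B − D = 9694845 + 742900 − 742900 = 9694845.

9694845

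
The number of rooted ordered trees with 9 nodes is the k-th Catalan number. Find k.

Rooted ordered (plane) trees on m nodes have m−1 edges and are counted by C_{m−1}; m = 9 gives C_8.

8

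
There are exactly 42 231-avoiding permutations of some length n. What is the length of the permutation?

5

Permutations of [n] avoiding a fixed length-3 pattern are counted by C_n. Since C_5 = 42, the index is 5.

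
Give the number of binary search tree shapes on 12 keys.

Binary trees (left/right distinguished) on n nodes are counted by C_n; here n = 12.
C_12 = C(24,12)/13 = 2704156/13 = 208012.

208012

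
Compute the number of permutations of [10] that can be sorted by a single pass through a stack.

Stack-sortable permutations are exactly the 231-avoiding ones, counted by C_n; here n = 10.
C_10 = C_9 · 2(2·9+1)/(9+2) = 4862 · 38/11 = 16796.

16796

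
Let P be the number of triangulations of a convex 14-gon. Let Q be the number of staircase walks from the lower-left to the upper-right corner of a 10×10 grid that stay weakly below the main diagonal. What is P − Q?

191216

The number of triangulations of a 14-gon is the Catalan number C_12 (index = sides − 2). So P = C_12 = 208012.
Sub-diagonal monotone paths from (0,0) to (10,10) biject with Dyck paths of semilength 10, giving C_10. So Q = C_10 = 16796.
P − Q = 208012 − 16796 = 191216.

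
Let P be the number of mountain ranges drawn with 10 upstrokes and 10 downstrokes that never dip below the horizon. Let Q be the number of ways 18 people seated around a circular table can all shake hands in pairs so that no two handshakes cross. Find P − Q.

11934

A Dyck path with 10 up-steps and 10 down-steps has semilength 10, so there are C_10 of them. So P = C_10 = 16796.
Non-crossing handshake pairings of 2n people are counted by C_n; 18 people gives n = 9. So Q = C_9 = 4862.
P − Q = 16796 − 4862 = 11934.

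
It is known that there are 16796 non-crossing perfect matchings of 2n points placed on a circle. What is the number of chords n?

10

Non-crossing pairings of 2n points on a circle are counted by C_n. The Catalan number equal to 16796 is C_10.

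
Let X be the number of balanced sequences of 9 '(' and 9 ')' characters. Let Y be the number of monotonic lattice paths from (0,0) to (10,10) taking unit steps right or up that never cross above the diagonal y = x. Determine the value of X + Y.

With 9 pairs the number of balanced bracket strings is the Catalan number C_9. So X = C_9 = 4862.
Sub-diagonal monotone paths from (0,0) to (10,10) biject with Dyck paths of semilength 10, giving C_10. So Y = C_10 = 16796.
X + Y = 4862 + 16796 = 21658.

21658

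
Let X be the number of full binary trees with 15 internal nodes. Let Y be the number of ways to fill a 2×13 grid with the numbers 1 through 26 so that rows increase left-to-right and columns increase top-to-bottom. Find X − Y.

8951945

Full binary trees with n internal nodes are counted by C_n; here n = 15. So X = C_15 = 9694845.
Standard Young tableaux of shape 2×n are counted by C_n; here n = 13. So Y = C_13 = 742900.
X − Y = 9694845 − 742900 = 8951945.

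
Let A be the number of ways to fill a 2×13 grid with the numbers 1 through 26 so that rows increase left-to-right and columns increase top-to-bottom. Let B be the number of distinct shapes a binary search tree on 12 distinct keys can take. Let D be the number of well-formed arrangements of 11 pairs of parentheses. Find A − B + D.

593674

Standard Young tableaux of shape 2×n are counted by C_n; here n = 13. So A = C_13 = 742900.
There are C_n binary search tree shapes on n keys; with n = 12 that is C_12. So B = C_12 = 208012.
A balanced arrangement of 11 bracket pairs is a Dyck word of semilength 11, so the count is C_11. So D = C_11 = 58786.
A − B + D = 742900 − 208012 + 58786 = 593674.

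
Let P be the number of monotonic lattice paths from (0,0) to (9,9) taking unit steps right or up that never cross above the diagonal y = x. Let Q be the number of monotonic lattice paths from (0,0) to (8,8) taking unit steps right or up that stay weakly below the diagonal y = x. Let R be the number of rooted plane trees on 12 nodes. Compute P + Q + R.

65078

Monotone paths in an n×n grid that stay weakly below the diagonal are counted by C_n; here n = 9. So P = C_9 = 4862.
Sub-diagonal monotone paths from (0,0) to (8,8) biject with Dyck paths of semilength 8, giving C_8. So Q = C_8 = 1430.
A rooted plane tree on 12 nodes has 11 edges, and such trees are counted by C_11. So R = C_11 = 58786.
P + Q + R = 4862 + 1430 + 58786 = 65078.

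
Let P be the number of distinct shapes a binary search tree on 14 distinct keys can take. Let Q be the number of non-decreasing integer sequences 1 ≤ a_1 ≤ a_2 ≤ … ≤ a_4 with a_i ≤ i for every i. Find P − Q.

2674426

Rooted binary trees with 14 nodes (each child slot possibly empty) number C_14. So P = C_14 = 2674440.
Weakly increasing sequences with a_i ≤ i biject with Dyck paths of semilength 4, so there are C_4. So Q = C_4 = 14.
P − Q = 2674440 − 14 = 2674426.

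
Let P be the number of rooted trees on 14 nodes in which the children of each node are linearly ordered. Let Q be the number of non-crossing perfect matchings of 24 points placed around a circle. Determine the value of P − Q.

534888

A rooted plane tree on 14 nodes has 13 edges, and such trees are counted by C_13. So P = C_13 = 742900.
Non-crossing perfect matchings of 2n points on a circle are counted by C_n; with 24 points, n = 12. So Q = C_12 = 208012.
P − Q = 742900 − 208012 = 534888.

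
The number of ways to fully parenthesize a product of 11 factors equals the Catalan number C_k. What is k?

Bracketing 11 factors into binary products is counted by C_{11−1} = C_10.

10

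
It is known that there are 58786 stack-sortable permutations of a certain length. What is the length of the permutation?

Stack-sortable permutations of [n] are counted by C_n. The Catalan number equal to 58786 is C_11.

11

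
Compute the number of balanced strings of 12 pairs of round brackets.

A balanced arrangement of 12 bracket pairs is a Dyck word of semilength 12, so the count is C_12.
C_12 = 208012.

208012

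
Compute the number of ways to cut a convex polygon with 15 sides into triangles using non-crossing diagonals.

742900

A convex 15-gon is triangulated into 13 triangles, and the number of such triangulations is the Catalan number C_{15−2} = C_13.
C_13 = C_12 · 2(2·12+1)/(12+2) = 208012 · 50/14 = 742900.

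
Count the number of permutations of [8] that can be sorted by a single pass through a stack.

1430

Stack-sortable permutations are exactly the 231-avoiding ones, counted by C_n; here n = 8.
C_8 = C(16,8)/9 = 12870/9 = 1430.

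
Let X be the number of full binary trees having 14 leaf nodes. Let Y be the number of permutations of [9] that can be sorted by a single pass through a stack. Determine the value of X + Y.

747762

Full binary trees with 14 leaves have 14−1 = 13 internal nodes, so there are C_13 of them. So X = C_13 = 742900.
By Knuth's characterisation, the stack-sortable permutations of length 9 are the 231-avoiders, numbering C_9. So Y = C_9 = 4862.
X + Y = 742900 + 4862 = 747762.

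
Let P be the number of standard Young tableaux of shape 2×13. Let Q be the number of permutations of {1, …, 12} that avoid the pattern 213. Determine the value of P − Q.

534888

By the hook-length formula (or a Dyck-path bijection), SYT of shape 2×13 number C_13. So P = C_13 = 742900.
For any fixed pattern of length 3, the pattern-avoiding permutations of [12] number C_12. So Q = C_12 = 208012.
P − Q = 742900 − 208012 = 534888.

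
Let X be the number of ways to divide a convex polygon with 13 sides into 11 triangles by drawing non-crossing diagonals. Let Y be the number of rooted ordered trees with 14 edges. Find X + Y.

A convex 13-gon is triangulated into 11 triangles, and the number of such triangulations is the Catalan number C_{13−2} = C_11. So X = C_11 = 58786.
Rooted ordered trees with n edges are counted by C_n; here n = 14. So Y = C_14 = 2674440.
X + Y = 58786 + 2674440 = 2733226.

2733226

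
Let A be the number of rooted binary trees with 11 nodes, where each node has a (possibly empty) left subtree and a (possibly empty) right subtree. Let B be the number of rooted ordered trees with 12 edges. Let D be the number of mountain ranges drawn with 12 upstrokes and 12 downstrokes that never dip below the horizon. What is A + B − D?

There are C_n binary search tree shapes on n keys; with n = 11 that is C_11. So A = C_11 = 58786.
Rooted ordered trees with n edges are counted by C_n; here n = 12. So B = C_12 = 208012.
Paths of 12 up- and 12 down-steps that never dip below the axis are Dyck paths; their count is C_12. So D = C_12 = 208012.
A + B − D = 58786 + 208012 − 208012 = 58786.

58786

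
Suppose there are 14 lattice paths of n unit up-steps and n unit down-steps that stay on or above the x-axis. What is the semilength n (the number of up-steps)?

Dyck paths of semilength n are counted by C_n; 14 = C_4.

4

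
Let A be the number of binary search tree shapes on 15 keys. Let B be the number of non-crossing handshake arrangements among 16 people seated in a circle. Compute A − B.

Rooted binary trees with 15 nodes (each child slot possibly empty) number C_15. So A = C_15 = 9694845.
With 16 = 2·8 people, non-crossing handshake pairings are non-crossing perfect matchings on a circle, counted by C_8. So B = C_8 = 1430.
A − B = 9694845 − 1430 = 9693415.

9693415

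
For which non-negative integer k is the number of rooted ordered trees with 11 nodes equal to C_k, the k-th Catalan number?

10

Rooted ordered (plane) trees on m nodes have m−1 edges and are counted by C_{m−1}; m = 11 gives C_10.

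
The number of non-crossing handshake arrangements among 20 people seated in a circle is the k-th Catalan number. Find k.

10

Non-crossing handshake pairings of 2n people are counted by C_n; 20 people gives n = 10.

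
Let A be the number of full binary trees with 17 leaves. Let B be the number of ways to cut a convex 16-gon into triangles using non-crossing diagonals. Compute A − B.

32683230

A full binary tree with L leaves has L−1 internal nodes and is counted by C_{L−1}; L = 17 gives C_16. So A = C_16 = 35357670.
Triangulations of a convex m-gon are counted by C_{m−2}; with m = 16 this is C_14. So B = C_14 = 2674440.
A − B = 35357670 − 2674440 = 32683230.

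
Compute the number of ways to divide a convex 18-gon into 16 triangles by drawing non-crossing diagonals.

35357670

Triangulations of a convex m-gon are counted by C_{m−2}; with m = 18 this is C_16.
C_16 = C(32,16)/17 = 601080390/17 = 35357670.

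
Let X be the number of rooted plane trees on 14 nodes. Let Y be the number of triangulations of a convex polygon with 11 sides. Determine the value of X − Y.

A rooted plane tree on 14 nodes has 13 edges, and such trees are counted by C_13. So X = C_13 = 742900.
The number of triangulations of an 11-gon is the Catalan number C_9 (index = sides − 2). So Y = C_9 = 4862.
X − Y = 742900 − 4862 = 738038.

738038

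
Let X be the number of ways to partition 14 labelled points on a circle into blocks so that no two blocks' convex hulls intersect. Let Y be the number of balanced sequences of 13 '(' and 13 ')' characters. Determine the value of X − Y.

1931540

The non-crossing partitions of [14] form a lattice of size C_14. So X = C_14 = 2674440.
Balanced strings of n pairs of brackets are counted by C_n; here n = 13. So Y = C_13 = 742900.
X − Y = 2674440 − 742900 = 1931540.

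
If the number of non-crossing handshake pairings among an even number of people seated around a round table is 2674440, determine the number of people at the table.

Non-crossing handshake pairings of 2n people are counted by C_n, and C_14 = 2674440.
So n = 14, and there are 2n = 28 people.

28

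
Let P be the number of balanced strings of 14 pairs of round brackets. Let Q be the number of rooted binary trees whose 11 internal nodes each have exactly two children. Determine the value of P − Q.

2615654

With 14 pairs the number of balanced bracket strings is the Catalan number C_14. So P = C_14 = 2674440.
The number of full binary trees on 11 internal nodes is the Catalan number C_11. So Q = C_11 = 58786.
P − Q = 2674440 − 58786 = 2615654.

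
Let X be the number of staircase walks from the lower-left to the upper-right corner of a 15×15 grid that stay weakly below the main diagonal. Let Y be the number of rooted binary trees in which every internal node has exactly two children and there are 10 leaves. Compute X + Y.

9699707

Monotone paths in an n×n grid that stay weakly below the diagonal are counted by C_n; here n = 15. So X = C_15 = 9694845.
A full binary tree with L leaves has L−1 internal nodes and is counted by C_{L−1}; L = 10 gives C_9. So Y = C_9 = 4862.
X + Y = 9694845 + 4862 = 9699707.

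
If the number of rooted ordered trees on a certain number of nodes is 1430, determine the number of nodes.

Rooted ordered trees on m nodes are counted by C_{m−1}. Since C_8 = 1430, the index is 8.
So the index is 8, and the number of nodes is 8 + 1 = 9.

9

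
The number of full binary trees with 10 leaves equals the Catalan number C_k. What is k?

9

Full binary trees with 10 leaves have 10−1 = 9 internal nodes, so there are C_9 of them.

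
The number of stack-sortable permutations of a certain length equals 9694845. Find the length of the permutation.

15

Stack-sortable permutations of [n] are counted by C_n; 9694845 = C_15.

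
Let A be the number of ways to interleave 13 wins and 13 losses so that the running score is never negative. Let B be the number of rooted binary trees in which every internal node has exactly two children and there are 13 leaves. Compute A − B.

534888

Reading a vote for the leader as '(' and for the other as ')' turns such a sequence into a balanced string of 13 pairs, so the count is C_13. So A = C_13 = 742900.
A full binary tree with L leaves has L−1 internal nodes and is counted by C_{L−1}; L = 13 gives C_12. So B = C_12 = 208012.
A − B = 742900 − 208012 = 534888.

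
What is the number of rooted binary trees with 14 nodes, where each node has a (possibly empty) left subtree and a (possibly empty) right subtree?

Binary trees (left/right distinguished) on n nodes are counted by C_n; here n = 14.
C_14 = C(28,14)/15 = 40116600/15 = 2674440.

2674440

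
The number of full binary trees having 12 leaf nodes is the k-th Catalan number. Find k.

11

A full binary tree with L leaves has L−1 internal nodes and is counted by C_{L−1}; L = 12 gives C_11.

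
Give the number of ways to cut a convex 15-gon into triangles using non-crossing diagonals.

A convex 15-gon is triangulated into 13 triangles, and the number of such triangulations is the Catalan number C_{15−2} = C_13.
C_13 = C(26,13)/14 = 10400600/14 = 742900.

742900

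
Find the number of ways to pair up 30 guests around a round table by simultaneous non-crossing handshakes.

Non-crossing handshake pairings of 2n people are counted by C_n; 30 people gives n = 15.
C_15 = C(30,15)/16 = 155117520/16 = 9694845.

9694845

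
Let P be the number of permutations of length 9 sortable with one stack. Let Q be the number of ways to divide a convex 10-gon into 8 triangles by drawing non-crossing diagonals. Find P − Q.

Stack-sortable permutations are exactly the 231-avoiding ones, counted by C_n; here n = 9. So P = C_9 = 4862.
A convex 10-gon is triangulated into 8 triangles, and the number of such triangulations is the Catalan number C_{10−2} = C_8. So Q = C_8 = 1430.
P − Q = 4862 − 1430 = 3432.

3432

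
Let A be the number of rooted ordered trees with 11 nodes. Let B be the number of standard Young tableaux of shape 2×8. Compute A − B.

15366

Rooted ordered (plane) trees on m nodes have m−1 edges and are counted by C_{m−1}; m = 11 gives C_10. So A = C_10 = 16796.
By the hook-length formula (or a Dyck-path bijection), SYT of shape 2×8 number C_8. So B = C_8 = 1430.
A − B = 16796 − 1430 = 15366.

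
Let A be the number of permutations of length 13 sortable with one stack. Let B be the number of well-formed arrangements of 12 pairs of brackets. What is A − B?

Stack-sortable permutations are exactly the 231-avoiding ones, counted by C_n; here n = 13. So A = C_13 = 742900.
With 12 pairs the number of balanced bracket strings is the Catalan number C_12. So B = C_12 = 208012.
A − B = 742900 − 208012 = 534888.

534888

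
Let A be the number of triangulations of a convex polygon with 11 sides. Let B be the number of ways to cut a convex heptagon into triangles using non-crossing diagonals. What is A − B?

4820

The number of triangulations of an 11-gon is the Catalan number C_9 (index = sides − 2). So A = C_9 = 4862.
A convex 7-gon is triangulated into 5 triangles, and the number of such triangulations is the Catalan number C_{7−2} = C_5. So B = C_5 = 42.
A − B = 4862 − 42 = 4820.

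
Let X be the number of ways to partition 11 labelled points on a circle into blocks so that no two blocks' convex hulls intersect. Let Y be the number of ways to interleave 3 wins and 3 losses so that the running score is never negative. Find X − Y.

58781

Non-crossing partitions of an n-element set are counted by C_n; here n = 11. So X = C_11 = 58786.
Reading a vote for the leader as '(' and for the other as ')' turns such a sequence into a balanced string of 3 pairs, so the count is C_3. So Y = C_3 = 5.
X − Y = 58786 − 5 = 58781.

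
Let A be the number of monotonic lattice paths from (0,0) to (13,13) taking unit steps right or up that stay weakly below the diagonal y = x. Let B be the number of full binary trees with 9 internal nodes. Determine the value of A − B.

738038

Sub-diagonal monotone paths from (0,0) to (13,13) biject with Dyck paths of semilength 13, giving C_13. So A = C_13 = 742900.
The number of full binary trees on 9 internal nodes is the Catalan number C_9. So B = C_9 = 4862.
A − B = 742900 − 4862 = 738038.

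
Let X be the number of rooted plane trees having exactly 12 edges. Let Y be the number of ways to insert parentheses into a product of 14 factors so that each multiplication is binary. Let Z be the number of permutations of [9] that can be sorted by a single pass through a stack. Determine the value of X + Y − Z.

946050

A rooted plane tree with 12 edges has 13 nodes, and the count is C_12. So X = C_12 = 208012.
Bracketing 14 factors into binary products is counted by C_{14−1} = C_13. So Y = C_13 = 742900.
Stack-sortable permutations are exactly the 231-avoiding ones, counted by C_n; here n = 9. So Z = C_9 = 4862.
X + Y − Z = 208012 + 742900 − 4862 = 946050.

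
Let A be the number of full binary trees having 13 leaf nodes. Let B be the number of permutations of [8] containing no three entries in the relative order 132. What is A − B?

Full binary trees with 13 leaves have 13−1 = 12 internal nodes, so there are C_12 of them. So A = C_12 = 208012.
Permutations of [n] avoiding any single length-3 pattern are counted by C_n; here n = 8. So B = C_8 = 1430.
A − B = 208012 − 1430 = 206582.

206582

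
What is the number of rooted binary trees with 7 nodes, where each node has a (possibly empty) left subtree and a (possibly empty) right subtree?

429

There are C_n binary search tree shapes on n keys; with n = 7 that is C_7.
C_7 = C(14,7)/8 = 3432/8 = 429.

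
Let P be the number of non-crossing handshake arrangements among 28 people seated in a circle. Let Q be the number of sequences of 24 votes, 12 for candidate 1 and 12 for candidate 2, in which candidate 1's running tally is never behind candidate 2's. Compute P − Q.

2466428

Non-crossing handshake pairings of 2n people are counted by C_n; 28 people gives n = 14. So P = C_14 = 2674440.
Ballot sequences with n votes each where one side never trails are Dyck words, counted by C_n; here n = 12. So Q = C_12 = 208012.
P − Q = 2674440 − 208012 = 2466428.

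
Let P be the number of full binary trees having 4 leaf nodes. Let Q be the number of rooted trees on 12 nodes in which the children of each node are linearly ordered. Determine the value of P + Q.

Full binary trees with 4 leaves have 4−1 = 3 internal nodes, so there are C_3 of them. So P = C_3 = 5.
A rooted plane tree on 12 nodes has 11 edges, and such trees are counted by C_11. So Q = C_11 = 58786.
P + Q = 5 + 58786 = 58791.

58791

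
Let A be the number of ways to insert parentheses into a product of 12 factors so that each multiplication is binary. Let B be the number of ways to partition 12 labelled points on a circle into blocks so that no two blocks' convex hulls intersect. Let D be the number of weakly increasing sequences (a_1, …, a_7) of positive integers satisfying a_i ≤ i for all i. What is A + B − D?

266369

Bracketing 12 factors into binary products is counted by C_{12−1} = C_11. So A = C_11 = 58786.
Non-crossing partitions of an n-element set are counted by C_n; here n = 12. So B = C_12 = 208012.
Weakly increasing sequences with a_i ≤ i biject with Dyck paths of semilength 7, so there are C_7. So D = C_7 = 429.
A + B − D = 58786 + 208012 − 429 = 266369.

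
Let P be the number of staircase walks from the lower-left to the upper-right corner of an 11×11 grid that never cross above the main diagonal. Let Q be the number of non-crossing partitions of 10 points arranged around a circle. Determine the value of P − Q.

Sub-diagonal monotone paths from (0,0) to (11,11) biject with Dyck paths of semilength 11, giving C_11. So P = C_11 = 58786.
Non-crossing partitions of an n-element set are counted by C_n; here n = 10. So Q = C_10 = 16796.
P − Q = 58786 − 16796 = 41990.

41990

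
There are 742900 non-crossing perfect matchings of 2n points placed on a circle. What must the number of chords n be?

Non-crossing pairings of 2n points on a circle are counted by C_n. Since C_13 = 742900, the index is 13.

13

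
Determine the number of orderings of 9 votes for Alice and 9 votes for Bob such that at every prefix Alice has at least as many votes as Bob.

4862

Reading a vote for the leader as '(' and for the other as ')' turns such a sequence into a balanced string of 9 pairs, so the count is C_9.
C_9 = C_8 · 2(2·8+1)/(8+2) = 1430 · 34/10 = 4862.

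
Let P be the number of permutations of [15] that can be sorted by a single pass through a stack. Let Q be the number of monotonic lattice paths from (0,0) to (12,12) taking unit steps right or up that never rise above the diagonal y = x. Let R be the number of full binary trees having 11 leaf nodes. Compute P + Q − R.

9886061

Stack-sortable permutations are exactly the 231-avoiding ones, counted by C_n; here n = 15. So P = C_15 = 9694845.
Sub-diagonal monotone paths from (0,0) to (12,12) biject with Dyck paths of semilength 12, giving C_12. So Q = C_12 = 208012.
Full binary trees with 11 leaves have 11−1 = 10 internal nodes, so there are C_10 of them. So R = C_10 = 16796.
P + Q − R = 9694845 + 208012 − 16796 = 9886061.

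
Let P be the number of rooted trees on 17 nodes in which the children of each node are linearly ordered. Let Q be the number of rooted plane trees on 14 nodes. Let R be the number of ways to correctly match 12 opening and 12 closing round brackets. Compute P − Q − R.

Rooted ordered (plane) trees on m nodes have m−1 edges and are counted by C_{m−1}; m = 17 gives C_16. So P = C_16 = 35357670.
Rooted ordered (plane) trees on m nodes have m−1 edges and are counted by C_{m−1}; m = 14 gives C_13. So Q = C_13 = 742900.
With 12 pairs the number of balanced bracket strings is the Catalan number C_12. So R = C_12 = 208012.
P − Q − R = 35357670 − 742900 − 208012 = 34406758.

34406758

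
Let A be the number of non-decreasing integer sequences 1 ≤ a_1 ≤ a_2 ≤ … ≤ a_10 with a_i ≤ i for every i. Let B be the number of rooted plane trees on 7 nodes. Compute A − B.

16664

Weakly increasing sequences with a_i ≤ i biject with Dyck paths of semilength 10, so there are C_10. So A = C_10 = 16796.
A rooted plane tree on 7 nodes has 6 edges, and such trees are counted by C_6. So B = C_6 = 132.
A − B = 16796 − 132 = 16664.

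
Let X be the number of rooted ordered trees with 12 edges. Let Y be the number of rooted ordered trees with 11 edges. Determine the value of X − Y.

149226

Rooted ordered trees with n edges are counted by C_n; here n = 12. So X = C_12 = 208012.
Rooted ordered trees with n edges are counted by C_n; here n = 11. So Y = C_11 = 58786.
X − Y = 208012 − 58786 = 149226.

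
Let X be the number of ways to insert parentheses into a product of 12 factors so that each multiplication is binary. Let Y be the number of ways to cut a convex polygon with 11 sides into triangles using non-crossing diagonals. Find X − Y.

53924

Ways to associate a product of 12 factors correspond to binary trees on 12 leaves, so the count is C_11. So X = C_11 = 58786.
Triangulations of a convex m-gon are counted by C_{m−2}; with m = 11 this is C_9. So Y = C_9 = 4862.
X − Y = 58786 − 4862 = 53924.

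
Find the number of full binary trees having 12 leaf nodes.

58786

A full binary tree with L leaves has L−1 internal nodes and is counted by C_{L−1}; L = 12 gives C_11.
C_11 = C(22,11)/12 = 705432/12 = 58786.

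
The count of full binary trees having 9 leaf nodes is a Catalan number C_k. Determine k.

Full binary trees with 9 leaves have 9−1 = 8 internal nodes, so there are C_8 of them.

8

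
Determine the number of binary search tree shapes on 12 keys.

Rooted binary trees with 12 nodes (each child slot possibly empty) number C_12.
C_12 = C(24,12)/13 = 2704156/13 = 208012.

208012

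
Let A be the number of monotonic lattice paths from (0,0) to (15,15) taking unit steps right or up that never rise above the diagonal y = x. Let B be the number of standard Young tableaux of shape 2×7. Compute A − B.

Sub-diagonal monotone paths from (0,0) to (15,15) biject with Dyck paths of semilength 15, giving C_15. So A = C_15 = 9694845.
By the hook-length formula (or a Dyck-path bijection), SYT of shape 2×7 number C_7. So B = C_7 = 429.
A − B = 9694845 − 429 = 9694416.

9694416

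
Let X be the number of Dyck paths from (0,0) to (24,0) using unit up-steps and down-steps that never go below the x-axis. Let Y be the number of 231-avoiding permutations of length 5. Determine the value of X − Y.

Dyck paths of semilength n (length 2n) are counted by C_n; here n = 12. So X = C_12 = 208012.
For any fixed pattern of length 3, the pattern-avoiding permutations of [5] number C_5. So Y = C_5 = 42.
X − Y = 208012 − 42 = 207970.

207970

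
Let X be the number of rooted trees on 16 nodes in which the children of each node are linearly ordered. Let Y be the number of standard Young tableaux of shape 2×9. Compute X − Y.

A rooted plane tree on 16 nodes has 15 edges, and such trees are counted by C_15. So X = C_15 = 9694845.
Standard Young tableaux of shape 2×n are counted by C_n; here n = 9. So Y = C_9 = 4862.
X − Y = 9694845 − 4862 = 9689983.

9689983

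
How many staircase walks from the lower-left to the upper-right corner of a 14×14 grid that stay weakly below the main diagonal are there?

Sub-diagonal monotone paths from (0,0) to (14,14) biject with Dyck paths of semilength 14, giving C_14.
C_14 = 2674440.

2674440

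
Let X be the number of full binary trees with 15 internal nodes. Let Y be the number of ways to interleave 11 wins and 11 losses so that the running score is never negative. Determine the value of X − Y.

9636059

The number of full binary trees on 15 internal nodes is the Catalan number C_15. So X = C_15 = 9694845.
Reading a vote for the leader as '(' and for the other as ')' turns such a sequence into a balanced string of 11 pairs, so the count is C_11. So Y = C_11 = 58786.
X − Y = 9694845 − 58786 = 9636059.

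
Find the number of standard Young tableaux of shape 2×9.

By the hook-length formula (or a Dyck-path bijection), SYT of shape 2×9 number C_9.
C_9 = C_8 · 2(2·8+1)/(8+2) = 1430 · 34/10 = 4862.

4862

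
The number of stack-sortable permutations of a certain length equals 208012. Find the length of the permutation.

12

Stack-sortable permutations of [n] are counted by C_n; 208012 = C_12.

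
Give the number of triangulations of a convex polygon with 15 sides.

The number of triangulations of a 15-gon is the Catalan number C_13 (index = sides − 2).
C_13 = 742900.

742900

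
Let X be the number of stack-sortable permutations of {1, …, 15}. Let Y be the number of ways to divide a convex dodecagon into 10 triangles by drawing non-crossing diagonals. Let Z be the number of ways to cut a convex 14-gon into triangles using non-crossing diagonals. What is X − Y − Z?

Stack-sortable permutations are exactly the 231-avoiding ones, counted by C_n; here n = 15. So X = C_15 = 9694845.
The number of triangulations of a 12-gon is the Catalan number C_10 (index = sides − 2). So Y = C_10 = 16796.
The number of triangulations of a 14-gon is the Catalan number C_12 (index = sides − 2). So Z = C_12 = 208012.
X − Y − Z = 9694845 − 16796 − 208012 = 9470037.

9470037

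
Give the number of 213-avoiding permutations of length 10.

Permutations of [n] avoiding any single length-3 pattern are counted by C_n; here n = 10.
C_10 = C(20,10)/11 = 184756/11 = 16796.

16796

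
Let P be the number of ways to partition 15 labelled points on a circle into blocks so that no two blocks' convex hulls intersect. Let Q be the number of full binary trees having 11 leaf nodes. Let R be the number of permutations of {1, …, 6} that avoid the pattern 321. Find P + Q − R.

9711509

The non-crossing partitions of [15] form a lattice of size C_15. So P = C_15 = 9694845.
A full binary tree with L leaves has L−1 internal nodes and is counted by C_{L−1}; L = 11 gives C_10. So Q = C_10 = 16796.
For any fixed pattern of length 3, the pattern-avoiding permutations of [6] number C_6. So R = C_6 = 132.
P + Q − R = 9694845 + 16796 − 132 = 9711509.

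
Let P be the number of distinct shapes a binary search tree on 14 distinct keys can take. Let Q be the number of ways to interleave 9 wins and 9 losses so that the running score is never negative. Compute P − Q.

2669578

There are C_n binary search tree shapes on n keys; with n = 14 that is C_14. So P = C_14 = 2674440.
Ballot sequences with n votes each where one side never trails are Dyck words, counted by C_n; here n = 9. So Q = C_9 = 4862.
P − Q = 2674440 − 4862 = 2669578.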